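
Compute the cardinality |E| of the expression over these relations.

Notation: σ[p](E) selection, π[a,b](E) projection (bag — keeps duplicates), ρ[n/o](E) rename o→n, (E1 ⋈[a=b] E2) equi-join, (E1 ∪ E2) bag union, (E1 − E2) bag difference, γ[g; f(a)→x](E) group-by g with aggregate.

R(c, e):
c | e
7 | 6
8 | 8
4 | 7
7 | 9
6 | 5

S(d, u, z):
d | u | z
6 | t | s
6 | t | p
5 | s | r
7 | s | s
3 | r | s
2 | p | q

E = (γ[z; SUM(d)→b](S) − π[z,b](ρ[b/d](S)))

Subexpression sizes:
  S → 6
  γ[z; SUM(d)→b](S) → 4
  S → 6
  ρ[b/d](S) → 6
  π[z,b](ρ[b/d](S)) → 6
  (γ[z; SUM(d)→b](S) − π[z,b](ρ[b/d](S))) → 1

|E| = 1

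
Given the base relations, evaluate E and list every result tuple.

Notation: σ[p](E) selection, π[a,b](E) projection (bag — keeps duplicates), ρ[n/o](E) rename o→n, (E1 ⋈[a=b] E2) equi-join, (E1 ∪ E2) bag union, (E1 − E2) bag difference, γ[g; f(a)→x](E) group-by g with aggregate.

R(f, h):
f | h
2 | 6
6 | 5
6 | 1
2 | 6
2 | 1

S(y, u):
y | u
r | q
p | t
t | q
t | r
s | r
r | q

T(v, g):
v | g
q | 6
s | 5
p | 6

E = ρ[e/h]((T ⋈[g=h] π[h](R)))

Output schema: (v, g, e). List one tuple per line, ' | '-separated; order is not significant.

Per-node cardinality:
  T → 3
  R → 5
  π[h](R) → 5
  (T ⋈[g=h] π[h](R)) → 5
  ρ[e/h]((T ⋈[g=h] π[h](R))) → 5

== RESULT ==
v | g | e
p | 6 | 6
p | 6 | 6
q | 6 | 6
q | 6 | 6
s | 5 | 5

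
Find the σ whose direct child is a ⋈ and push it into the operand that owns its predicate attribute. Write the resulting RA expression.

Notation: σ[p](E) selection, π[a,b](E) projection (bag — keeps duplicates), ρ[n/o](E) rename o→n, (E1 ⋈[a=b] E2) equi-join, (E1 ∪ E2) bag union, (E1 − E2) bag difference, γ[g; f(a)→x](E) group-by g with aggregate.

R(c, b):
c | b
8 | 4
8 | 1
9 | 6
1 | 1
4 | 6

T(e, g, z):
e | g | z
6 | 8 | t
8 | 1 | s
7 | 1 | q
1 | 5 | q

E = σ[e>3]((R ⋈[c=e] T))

σ filters on e, owned by the right side.
E' = (R ⋈[c=e] σ[e>3](T))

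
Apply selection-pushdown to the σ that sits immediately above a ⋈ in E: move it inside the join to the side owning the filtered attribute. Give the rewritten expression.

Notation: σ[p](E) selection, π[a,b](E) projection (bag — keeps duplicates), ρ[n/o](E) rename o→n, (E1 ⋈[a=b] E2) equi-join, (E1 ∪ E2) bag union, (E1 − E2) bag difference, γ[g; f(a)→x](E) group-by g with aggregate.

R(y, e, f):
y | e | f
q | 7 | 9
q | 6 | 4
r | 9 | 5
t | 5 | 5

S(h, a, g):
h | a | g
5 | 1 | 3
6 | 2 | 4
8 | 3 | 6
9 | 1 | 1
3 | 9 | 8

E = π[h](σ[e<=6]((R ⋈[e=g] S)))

σ filters on e, owned by the left side.
E' = π[h]((σ[e<=6](R) ⋈[e=g] S))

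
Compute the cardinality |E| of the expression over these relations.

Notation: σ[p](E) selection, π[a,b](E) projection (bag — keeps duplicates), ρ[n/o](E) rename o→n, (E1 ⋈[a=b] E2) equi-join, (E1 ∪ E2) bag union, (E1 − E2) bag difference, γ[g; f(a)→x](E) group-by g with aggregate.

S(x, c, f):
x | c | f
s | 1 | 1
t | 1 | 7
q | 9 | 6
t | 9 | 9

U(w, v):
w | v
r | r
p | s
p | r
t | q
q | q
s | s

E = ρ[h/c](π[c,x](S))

Subexpression sizes:
  S → 4
  π[c,x](S) → 4
  ρ[h/c](π[c,x](S)) → 4

|E| = 4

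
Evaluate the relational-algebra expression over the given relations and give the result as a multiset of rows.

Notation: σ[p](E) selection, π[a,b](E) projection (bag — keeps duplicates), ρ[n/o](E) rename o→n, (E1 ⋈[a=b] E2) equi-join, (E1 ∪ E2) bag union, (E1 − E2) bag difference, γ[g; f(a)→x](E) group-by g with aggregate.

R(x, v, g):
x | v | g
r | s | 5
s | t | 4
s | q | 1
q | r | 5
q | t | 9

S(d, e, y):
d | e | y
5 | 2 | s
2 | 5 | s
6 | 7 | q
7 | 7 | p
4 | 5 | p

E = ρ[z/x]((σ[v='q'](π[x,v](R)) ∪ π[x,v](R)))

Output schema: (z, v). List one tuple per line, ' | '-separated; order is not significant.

Row counts bottom-up:
  R → 5
  π[x,v](R) → 5
  σ[v='q'](π[x,v](R)) → 1
  R → 5
  π[x,v](R) → 5
  (σ[v='q'](π[x,v](R)) ∪ π[x,v](R)) → 6
  ρ[z/x]((σ[v='q'](π[x,v](R)) ∪ π[x,v](R))) → 6

== RESULT ==
z | v
q | r
q | t
r | s
s | q
s | q
s | t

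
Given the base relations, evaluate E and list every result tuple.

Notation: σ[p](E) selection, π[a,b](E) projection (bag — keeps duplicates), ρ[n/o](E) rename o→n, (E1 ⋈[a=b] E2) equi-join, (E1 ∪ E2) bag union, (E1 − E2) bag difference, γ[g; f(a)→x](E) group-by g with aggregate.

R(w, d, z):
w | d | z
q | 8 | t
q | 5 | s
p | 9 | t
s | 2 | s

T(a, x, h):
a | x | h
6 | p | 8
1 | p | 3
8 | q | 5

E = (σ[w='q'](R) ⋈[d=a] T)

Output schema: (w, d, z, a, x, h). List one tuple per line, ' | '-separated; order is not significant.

Row counts bottom-up:
  R → 4
  σ[w='q'](R) → 2
  T → 3
  (σ[w='q'](R) ⋈[d=a] T) → 1

== RESULT ==
w | d | z | a | x | h
q | 8 | t | 8 | q | 5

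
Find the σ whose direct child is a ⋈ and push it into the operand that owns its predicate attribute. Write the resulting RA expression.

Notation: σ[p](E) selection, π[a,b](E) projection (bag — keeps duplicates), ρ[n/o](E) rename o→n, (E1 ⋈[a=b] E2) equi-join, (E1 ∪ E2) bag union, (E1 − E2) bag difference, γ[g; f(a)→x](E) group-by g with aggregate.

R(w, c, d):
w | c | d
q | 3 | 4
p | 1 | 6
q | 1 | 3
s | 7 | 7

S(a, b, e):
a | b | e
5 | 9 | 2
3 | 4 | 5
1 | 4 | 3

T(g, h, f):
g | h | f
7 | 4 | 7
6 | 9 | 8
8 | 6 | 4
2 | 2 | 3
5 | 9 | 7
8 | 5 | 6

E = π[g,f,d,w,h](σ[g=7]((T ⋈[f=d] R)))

σ filters on g, owned by the left side.
E' = π[g,f,d,w,h]((σ[g=7](T) ⋈[f=d] R))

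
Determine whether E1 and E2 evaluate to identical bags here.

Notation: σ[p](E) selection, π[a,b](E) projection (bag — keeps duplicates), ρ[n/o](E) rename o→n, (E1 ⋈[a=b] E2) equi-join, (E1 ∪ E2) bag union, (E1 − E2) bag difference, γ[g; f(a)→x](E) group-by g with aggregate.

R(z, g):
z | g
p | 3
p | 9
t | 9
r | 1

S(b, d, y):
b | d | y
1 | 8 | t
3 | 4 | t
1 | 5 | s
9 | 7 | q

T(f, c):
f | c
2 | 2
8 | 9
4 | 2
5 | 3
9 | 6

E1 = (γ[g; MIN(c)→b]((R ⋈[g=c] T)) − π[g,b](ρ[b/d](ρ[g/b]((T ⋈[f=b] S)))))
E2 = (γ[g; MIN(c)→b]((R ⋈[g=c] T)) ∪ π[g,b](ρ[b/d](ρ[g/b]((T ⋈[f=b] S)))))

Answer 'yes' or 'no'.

E1 row counts bottom-up:
  R → 4
  T → 5
  (R ⋈[g=c] T) → 3
  γ[g; MIN(c)→b]((R ⋈[g=c] T)) → 2
  T → 5
  S → 4
  (T ⋈[f=b] S) → 1
  ρ[g/b]((T ⋈[f=b] S)) → 1
  ρ[b/d](ρ[g/b]((T ⋈[f=b] S))) → 1
  π[g,b](ρ[b/d](ρ[g/b]((T ⋈[f=b] S)))) → 1
  (γ[g; MIN(c)→b]((R ⋈[g=c] T)) − π[g,b](ρ[b/d](ρ[g/b]((T ⋈[f=b] S))))) → 2
E2 row counts bottom-up:
  R → 4
  T → 5
  (R ⋈[g=c] T) → 3
  γ[g; MIN(c)→b]((R ⋈[g=c] T)) → 2
  T → 5
  S → 4
  (T ⋈[f=b] S) → 1
  ρ[g/b]((T ⋈[f=b] S)) → 1
  ρ[b/d](ρ[g/b]((T ⋈[f=b] S))) → 1
  π[g,b](ρ[b/d](ρ[g/b]((T ⋈[f=b] S)))) → 1
  (γ[g; MIN(c)→b]((R ⋈[g=c] T)) ∪ π[g,b](ρ[b/d](ρ[g/b]((T ⋈[f=b] S))))) → 3

E1 result:
g | b
3 | 3
9 | 9
E2 result:
g | b
3 | 3
9 | 7
9 | 9
Witness: (9, 7) appears 0× in E1 but 1× in E2.

no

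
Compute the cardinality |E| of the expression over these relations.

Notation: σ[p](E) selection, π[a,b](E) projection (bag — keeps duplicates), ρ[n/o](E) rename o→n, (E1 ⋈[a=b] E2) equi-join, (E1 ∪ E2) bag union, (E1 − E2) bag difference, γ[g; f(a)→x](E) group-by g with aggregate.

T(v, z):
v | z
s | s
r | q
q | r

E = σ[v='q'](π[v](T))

Row counts bottom-up:
  T → 3
  π[v](T) → 3
  σ[v='q'](π[v](T)) → 1

|E| = 1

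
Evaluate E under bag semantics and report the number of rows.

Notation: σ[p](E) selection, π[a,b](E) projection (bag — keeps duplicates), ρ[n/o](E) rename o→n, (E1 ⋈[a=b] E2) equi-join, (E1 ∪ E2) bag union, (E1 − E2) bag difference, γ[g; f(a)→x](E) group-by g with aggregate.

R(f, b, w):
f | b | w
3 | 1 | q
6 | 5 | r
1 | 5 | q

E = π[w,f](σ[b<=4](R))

Row counts bottom-up:
  R → 3
  σ[b<=4](R) → 1
  π[w,f](σ[b<=4](R)) → 1

|E| = 1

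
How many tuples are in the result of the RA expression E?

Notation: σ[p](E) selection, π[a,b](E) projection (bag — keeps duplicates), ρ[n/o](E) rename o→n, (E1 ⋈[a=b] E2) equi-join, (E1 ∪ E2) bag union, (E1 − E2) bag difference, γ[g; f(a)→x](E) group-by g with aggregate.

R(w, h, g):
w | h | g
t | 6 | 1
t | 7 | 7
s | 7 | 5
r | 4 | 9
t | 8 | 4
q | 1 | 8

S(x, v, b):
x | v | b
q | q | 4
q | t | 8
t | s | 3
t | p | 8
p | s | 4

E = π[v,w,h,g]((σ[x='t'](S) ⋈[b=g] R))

Stepwise |·|:
  S → 5
  σ[x='t'](S) → 2
  R → 6
  (σ[x='t'](S) ⋈[b=g] R) → 1
  π[v,w,h,g]((σ[x='t'](S) ⋈[b=g] R)) → 1

|E| = 1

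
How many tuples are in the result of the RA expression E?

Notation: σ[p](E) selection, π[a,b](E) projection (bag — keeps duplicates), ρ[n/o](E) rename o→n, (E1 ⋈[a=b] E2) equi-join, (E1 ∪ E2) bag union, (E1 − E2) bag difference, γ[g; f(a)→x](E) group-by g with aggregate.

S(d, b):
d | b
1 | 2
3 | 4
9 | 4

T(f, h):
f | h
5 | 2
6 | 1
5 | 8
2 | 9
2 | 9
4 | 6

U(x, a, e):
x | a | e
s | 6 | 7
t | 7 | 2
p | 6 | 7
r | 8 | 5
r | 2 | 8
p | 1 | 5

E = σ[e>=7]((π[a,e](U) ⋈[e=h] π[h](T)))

Stepwise |·|:
  U → 6
  π[a,e](U) → 6
  T → 6
  π[h](T) → 6
  (π[a,e](U) ⋈[e=h] π[h](T)) → 2
  σ[e>=7]((π[a,e](U) ⋈[e=h] π[h](T))) → 1

|E| = 1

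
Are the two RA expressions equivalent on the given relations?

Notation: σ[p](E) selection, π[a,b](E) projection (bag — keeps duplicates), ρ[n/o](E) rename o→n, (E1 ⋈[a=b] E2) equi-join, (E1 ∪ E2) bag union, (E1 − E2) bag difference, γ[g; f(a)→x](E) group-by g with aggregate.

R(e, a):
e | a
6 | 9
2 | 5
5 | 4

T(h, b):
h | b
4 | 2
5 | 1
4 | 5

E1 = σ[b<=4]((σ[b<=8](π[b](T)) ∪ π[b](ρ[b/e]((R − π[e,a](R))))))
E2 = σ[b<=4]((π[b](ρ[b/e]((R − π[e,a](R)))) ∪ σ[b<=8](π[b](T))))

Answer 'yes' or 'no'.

E1 per-node cardinality:
  T → 3
  π[b](T) → 3
  σ[b<=8](π[b](T)) → 3
  R → 3
  R → 3
  π[e,a](R) → 3
  (R − π[e,a](R)) → 0
  ρ[b/e]((R − π[e,a](R))) → 0
  π[b](ρ[b/e]((R − π[e,a](R)))) → 0
  (σ[b<=8](π[b](T)) ∪ π[b](ρ[b/e]((R − π[e,a](R))))) → 3
  σ[b<=4]((σ[b<=8](π[b](T)) ∪ π[b](ρ[b/e]((R − π[e,a](R)))))) → 2
E2 per-node cardinality:
  R → 3
  R → 3
  π[e,a](R) → 3
  (R − π[e,a](R)) → 0
  ρ[b/e]((R − π[e,a](R))) → 0
  π[b](ρ[b/e]((R − π[e,a](R)))) → 0
  T → 3
  π[b](T) → 3
  σ[b<=8](π[b](T)) → 3
  (π[b](ρ[b/e]((R − π[e,a](R)))) ∪ σ[b<=8](π[b](T))) → 3
  σ[b<=4]((π[b](ρ[b/e]((R − π[e,a](R)))) ∪ σ[b<=8](π[b](T)))) → 2

E1 and E2 produce the same multiset:
b
1
2

yes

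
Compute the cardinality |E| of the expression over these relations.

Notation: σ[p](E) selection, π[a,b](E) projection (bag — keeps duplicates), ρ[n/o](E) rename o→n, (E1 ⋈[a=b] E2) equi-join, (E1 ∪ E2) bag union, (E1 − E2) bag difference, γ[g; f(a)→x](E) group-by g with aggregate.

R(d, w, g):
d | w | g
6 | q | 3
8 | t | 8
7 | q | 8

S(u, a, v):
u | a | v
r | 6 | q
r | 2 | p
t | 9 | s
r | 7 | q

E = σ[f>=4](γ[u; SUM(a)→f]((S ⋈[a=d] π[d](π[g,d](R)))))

Row counts bottom-up:
  S → 4
  R → 3
  π[g,d](R) → 3
  π[d](π[g,d](R)) → 3
  (S ⋈[a=d] π[d](π[g,d](R))) → 2
  γ[u; SUM(a)→f]((S ⋈[a=d] π[d](π[g,d](R)))) → 1
  σ[f>=4](γ[u; SUM(a)→f]((S ⋈[a=d] π[d](π[g,d](R))))) → 1

|E| = 1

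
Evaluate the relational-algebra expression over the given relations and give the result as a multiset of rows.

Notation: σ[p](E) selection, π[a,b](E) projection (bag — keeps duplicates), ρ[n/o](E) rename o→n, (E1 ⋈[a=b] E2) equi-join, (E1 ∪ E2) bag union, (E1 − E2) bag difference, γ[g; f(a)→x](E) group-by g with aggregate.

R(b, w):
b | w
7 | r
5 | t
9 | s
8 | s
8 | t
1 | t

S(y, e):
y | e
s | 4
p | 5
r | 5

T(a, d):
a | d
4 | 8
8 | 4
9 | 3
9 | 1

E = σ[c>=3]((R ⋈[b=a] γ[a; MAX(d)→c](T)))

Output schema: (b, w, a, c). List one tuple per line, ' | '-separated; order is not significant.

Subexpression sizes:
  R → 6
  T → 4
  γ[a; MAX(d)→c](T) → 3
  (R ⋈[b=a] γ[a; MAX(d)→c](T)) → 3
  σ[c>=3]((R ⋈[b=a] γ[a; MAX(d)→c](T))) → 3

== RESULT ==
b | w | a | c
8 | s | 8 | 4
8 | t | 8 | 4
9 | s | 9 | 3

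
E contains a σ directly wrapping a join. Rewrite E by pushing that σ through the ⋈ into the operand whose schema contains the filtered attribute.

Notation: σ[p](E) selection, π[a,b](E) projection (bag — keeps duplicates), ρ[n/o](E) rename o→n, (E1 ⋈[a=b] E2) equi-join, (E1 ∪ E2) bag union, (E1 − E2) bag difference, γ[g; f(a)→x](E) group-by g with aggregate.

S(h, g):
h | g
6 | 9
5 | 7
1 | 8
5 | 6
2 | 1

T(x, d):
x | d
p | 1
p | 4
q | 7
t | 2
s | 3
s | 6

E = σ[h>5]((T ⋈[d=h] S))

σ filters on h, owned by the right side.
E' = (T ⋈[d=h] σ[h>5](S))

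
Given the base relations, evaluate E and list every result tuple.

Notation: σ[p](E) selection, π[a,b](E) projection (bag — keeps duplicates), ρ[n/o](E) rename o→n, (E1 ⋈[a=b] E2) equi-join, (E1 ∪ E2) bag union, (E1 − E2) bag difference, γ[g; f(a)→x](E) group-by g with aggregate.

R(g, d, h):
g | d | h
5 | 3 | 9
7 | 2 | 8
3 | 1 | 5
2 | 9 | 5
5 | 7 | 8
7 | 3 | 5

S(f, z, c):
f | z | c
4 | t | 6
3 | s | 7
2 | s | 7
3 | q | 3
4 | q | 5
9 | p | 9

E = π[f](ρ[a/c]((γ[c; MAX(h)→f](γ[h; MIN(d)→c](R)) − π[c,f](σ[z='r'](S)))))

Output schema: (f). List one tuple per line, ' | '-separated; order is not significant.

Per-node cardinality:
  R → 6
  γ[h; MIN(d)→c](R) → 3
  γ[c; MAX(h)→f](γ[h; MIN(d)→c](R)) → 3
  S → 6
  σ[z='r'](S) → 0
  π[c,f](σ[z='r'](S)) → 0
  (γ[c; MAX(h)→f](γ[h; MIN(d)→c](R)) − π[c,f](σ[z='r'](S))) → 3
  ρ[a/c]((γ[c; MAX(h)→f](γ[h; MIN(d)→c](R)) − π[c,f](σ[z='r'](S)))) → 3
  π[f](ρ[a/c]((γ[c; MAX(h)→f](γ[h; MIN(d)→c](R)) − π[c,f](σ[z='r'](S))))) → 3

== RESULT ==
f
5
8
9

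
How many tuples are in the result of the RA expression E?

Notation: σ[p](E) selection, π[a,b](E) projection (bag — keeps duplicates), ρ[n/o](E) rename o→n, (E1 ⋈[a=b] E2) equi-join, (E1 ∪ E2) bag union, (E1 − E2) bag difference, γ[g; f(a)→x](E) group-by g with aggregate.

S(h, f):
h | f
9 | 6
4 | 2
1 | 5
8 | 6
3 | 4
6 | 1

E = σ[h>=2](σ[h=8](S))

Row counts bottom-up:
  S → 6
  σ[h=8](S) → 1
  σ[h>=2](σ[h=8](S)) → 1

|E| = 1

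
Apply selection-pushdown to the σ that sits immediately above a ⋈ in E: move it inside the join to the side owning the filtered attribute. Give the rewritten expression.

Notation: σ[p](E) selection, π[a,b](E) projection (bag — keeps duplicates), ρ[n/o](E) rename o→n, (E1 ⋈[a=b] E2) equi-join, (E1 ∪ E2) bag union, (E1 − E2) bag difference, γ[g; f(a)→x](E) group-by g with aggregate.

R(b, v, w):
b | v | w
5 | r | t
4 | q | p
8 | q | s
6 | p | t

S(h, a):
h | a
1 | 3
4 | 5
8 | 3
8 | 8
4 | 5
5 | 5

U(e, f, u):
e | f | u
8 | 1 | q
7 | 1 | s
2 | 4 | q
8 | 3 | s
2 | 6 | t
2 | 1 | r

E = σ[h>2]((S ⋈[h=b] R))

σ filters on h, owned by the left side.
E' = (σ[h>2](S) ⋈[h=b] R)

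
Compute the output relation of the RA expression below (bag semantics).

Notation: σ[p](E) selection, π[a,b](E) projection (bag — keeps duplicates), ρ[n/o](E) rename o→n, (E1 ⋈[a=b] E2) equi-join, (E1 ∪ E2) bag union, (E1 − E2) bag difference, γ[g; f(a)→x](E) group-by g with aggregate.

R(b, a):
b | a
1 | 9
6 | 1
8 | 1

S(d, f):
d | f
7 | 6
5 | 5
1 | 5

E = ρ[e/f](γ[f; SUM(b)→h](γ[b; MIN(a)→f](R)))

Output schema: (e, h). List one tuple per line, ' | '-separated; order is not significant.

Per-node cardinality:
  R → 3
  γ[b; MIN(a)→f](R) → 3
  γ[f; SUM(b)→h](γ[b; MIN(a)→f](R)) → 2
  ρ[e/f](γ[f; SUM(b)→h](γ[b; MIN(a)→f](R))) → 2

== RESULT ==
e | h
1 | 14
9 | 1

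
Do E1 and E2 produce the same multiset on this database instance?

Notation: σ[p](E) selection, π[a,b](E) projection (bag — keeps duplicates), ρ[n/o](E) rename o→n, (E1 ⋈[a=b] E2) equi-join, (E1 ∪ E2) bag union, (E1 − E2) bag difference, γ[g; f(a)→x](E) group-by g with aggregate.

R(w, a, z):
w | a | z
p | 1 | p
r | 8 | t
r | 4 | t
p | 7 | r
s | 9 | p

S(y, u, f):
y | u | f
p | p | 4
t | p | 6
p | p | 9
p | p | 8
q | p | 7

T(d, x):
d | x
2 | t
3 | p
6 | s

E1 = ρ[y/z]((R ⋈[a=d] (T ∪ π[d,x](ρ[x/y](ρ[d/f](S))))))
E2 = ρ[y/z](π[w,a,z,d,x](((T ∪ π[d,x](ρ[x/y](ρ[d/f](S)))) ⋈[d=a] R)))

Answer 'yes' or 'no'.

E1 row counts bottom-up:
  R → 5
  T → 3
  S → 5
  ρ[d/f](S) → 5
  ρ[x/y](ρ[d/f](S)) → 5
  π[d,x](ρ[x/y](ρ[d/f](S))) → 5
  (T ∪ π[d,x](ρ[x/y](ρ[d/f](S)))) → 8
  (R ⋈[a=d] (T ∪ π[d,x](ρ[x/y](ρ[d/f](S))))) → 4
  ρ[y/z]((R ⋈[a=d] (T ∪ π[d,x](ρ[x/y](ρ[d/f](S)))))) → 4
E2 row counts bottom-up:
  T → 3
  S → 5
  ρ[d/f](S) → 5
  ρ[x/y](ρ[d/f](S)) → 5
  π[d,x](ρ[x/y](ρ[d/f](S))) → 5
  (T ∪ π[d,x](ρ[x/y](ρ[d/f](S)))) → 8
  R → 5
  ((T ∪ π[d,x](ρ[x/y](ρ[d/f](S)))) ⋈[d=a] R) → 4
  π[w,a,z,d,x](((T ∪ π[d,x](ρ[x/y](ρ[d/f](S)))) ⋈[d=a] R)) → 4
  ρ[y/z](π[w,a,z,d,x](((T ∪ π[d,x](ρ[x/y](ρ[d/f](S)))) ⋈[d=a] R))) → 4

E1 and E2 produce the same multiset:
w | a | y | d | x
p | 7 | r | 7 | q
r | 4 | t | 4 | p
r | 8 | t | 8 | p
s | 9 | p | 9 | p

yes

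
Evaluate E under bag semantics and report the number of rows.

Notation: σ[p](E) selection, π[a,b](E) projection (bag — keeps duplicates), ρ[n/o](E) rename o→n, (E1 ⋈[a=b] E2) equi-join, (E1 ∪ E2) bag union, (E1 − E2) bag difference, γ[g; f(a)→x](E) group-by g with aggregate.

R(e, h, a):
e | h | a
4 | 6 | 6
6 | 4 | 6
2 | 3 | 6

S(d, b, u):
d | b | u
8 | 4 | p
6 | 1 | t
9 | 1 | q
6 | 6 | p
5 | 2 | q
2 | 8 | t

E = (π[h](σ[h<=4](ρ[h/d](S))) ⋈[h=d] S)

Row counts bottom-up:
  S → 6
  ρ[h/d](S) → 6
  σ[h<=4](ρ[h/d](S)) → 1
  π[h](σ[h<=4](ρ[h/d](S))) → 1
  S → 6
  (π[h](σ[h<=4](ρ[h/d](S))) ⋈[h=d] S) → 1

|E| = 1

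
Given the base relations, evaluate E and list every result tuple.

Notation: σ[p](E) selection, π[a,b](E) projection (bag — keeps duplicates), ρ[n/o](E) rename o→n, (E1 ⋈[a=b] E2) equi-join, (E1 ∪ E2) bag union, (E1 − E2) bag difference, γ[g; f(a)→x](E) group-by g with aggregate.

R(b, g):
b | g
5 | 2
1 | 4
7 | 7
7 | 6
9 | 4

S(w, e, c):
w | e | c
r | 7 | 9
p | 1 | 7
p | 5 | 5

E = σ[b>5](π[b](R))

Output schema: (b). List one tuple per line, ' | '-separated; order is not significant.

Row counts bottom-up:
  R → 5
  π[b](R) → 5
  σ[b>5](π[b](R)) → 3

== RESULT ==
b
7
7
9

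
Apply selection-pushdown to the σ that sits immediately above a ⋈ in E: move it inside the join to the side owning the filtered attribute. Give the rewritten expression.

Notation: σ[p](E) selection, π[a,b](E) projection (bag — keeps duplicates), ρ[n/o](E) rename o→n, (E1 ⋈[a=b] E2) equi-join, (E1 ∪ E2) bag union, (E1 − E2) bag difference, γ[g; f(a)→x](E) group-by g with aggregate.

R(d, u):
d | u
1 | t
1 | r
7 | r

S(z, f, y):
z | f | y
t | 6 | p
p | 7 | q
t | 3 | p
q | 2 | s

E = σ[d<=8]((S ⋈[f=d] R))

σ filters on d, owned by the right side.
E' = (S ⋈[f=d] σ[d<=8](R))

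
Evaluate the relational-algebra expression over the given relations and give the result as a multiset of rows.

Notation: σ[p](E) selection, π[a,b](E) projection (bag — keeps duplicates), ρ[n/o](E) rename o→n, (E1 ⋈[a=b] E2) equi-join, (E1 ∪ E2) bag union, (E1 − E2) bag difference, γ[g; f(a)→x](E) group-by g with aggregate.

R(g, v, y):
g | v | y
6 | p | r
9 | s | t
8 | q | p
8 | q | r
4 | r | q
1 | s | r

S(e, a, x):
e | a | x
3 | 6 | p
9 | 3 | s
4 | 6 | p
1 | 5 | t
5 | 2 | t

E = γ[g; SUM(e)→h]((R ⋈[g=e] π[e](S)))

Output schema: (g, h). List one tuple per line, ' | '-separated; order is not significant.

Stepwise |·|:
  R → 6
  S → 5
  π[e](S) → 5
  (R ⋈[g=e] π[e](S)) → 3
  γ[g; SUM(e)→h]((R ⋈[g=e] π[e](S))) → 3

== RESULT ==
g | h
1 | 1
4 | 4
9 | 9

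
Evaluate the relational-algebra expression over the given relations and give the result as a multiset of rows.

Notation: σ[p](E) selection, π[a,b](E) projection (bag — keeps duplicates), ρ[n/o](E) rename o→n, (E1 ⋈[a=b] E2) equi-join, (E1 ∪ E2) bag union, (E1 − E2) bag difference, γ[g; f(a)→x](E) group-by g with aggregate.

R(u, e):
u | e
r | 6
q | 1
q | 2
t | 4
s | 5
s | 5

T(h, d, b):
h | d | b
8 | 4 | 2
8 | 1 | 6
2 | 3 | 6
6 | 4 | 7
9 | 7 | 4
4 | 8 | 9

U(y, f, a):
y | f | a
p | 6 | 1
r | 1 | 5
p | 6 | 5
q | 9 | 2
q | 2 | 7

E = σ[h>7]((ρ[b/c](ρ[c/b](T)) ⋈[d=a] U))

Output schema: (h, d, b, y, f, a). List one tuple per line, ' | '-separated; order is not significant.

Per-node cardinality:
  T → 6
  ρ[c/b](T) → 6
  ρ[b/c](ρ[c/b](T)) → 6
  U → 5
  (ρ[b/c](ρ[c/b](T)) ⋈[d=a] U) → 2
  σ[h>7]((ρ[b/c](ρ[c/b](T)) ⋈[d=a] U)) → 2

== RESULT ==
h | d | b | y | f | a
8 | 1 | 6 | p | 6 | 1
9 | 7 | 4 | q | 2 | 7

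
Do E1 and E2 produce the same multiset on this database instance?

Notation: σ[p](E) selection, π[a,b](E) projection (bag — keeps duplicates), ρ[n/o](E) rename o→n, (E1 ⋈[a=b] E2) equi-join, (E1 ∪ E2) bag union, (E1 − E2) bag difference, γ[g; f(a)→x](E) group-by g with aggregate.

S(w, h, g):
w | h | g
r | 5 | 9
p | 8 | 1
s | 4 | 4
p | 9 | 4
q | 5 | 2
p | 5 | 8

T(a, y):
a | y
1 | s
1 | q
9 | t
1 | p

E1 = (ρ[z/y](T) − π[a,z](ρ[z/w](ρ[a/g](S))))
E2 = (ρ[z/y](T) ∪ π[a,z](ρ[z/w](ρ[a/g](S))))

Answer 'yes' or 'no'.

E1 stepwise |·|:
  T → 4
  ρ[z/y](T) → 4
  S → 6
  ρ[a/g](S) → 6
  ρ[z/w](ρ[a/g](S)) → 6
  π[a,z](ρ[z/w](ρ[a/g](S))) → 6
  (ρ[z/y](T) − π[a,z](ρ[z/w](ρ[a/g](S)))) → 3
E2 stepwise |·|:
  T → 4
  ρ[z/y](T) → 4
  S → 6
  ρ[a/g](S) → 6
  ρ[z/w](ρ[a/g](S)) → 6
  π[a,z](ρ[z/w](ρ[a/g](S))) → 6
  (ρ[z/y](T) ∪ π[a,z](ρ[z/w](ρ[a/g](S)))) → 10

E1 result:
a | z
1 | q
1 | s
9 | t
E2 result:
a | z
1 | p
1 | p
1 | q
1 | s
2 | q
4 | p
4 | s
8 | p
9 | r
9 | t
Witness: (4, 's') appears 0× in E1 but 1× in E2.

no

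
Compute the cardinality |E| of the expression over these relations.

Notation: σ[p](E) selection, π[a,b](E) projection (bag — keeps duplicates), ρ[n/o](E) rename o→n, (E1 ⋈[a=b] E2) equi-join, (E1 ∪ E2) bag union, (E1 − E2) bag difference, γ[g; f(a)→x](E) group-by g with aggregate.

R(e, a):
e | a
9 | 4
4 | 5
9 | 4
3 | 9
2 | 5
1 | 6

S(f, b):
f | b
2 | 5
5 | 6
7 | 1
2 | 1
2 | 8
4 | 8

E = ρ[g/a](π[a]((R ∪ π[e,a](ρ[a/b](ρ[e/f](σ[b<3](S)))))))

Subexpression sizes:
  R → 6
  S → 6
  σ[b<3](S) → 2
  ρ[e/f](σ[b<3](S)) → 2
  ρ[a/b](ρ[e/f](σ[b<3](S))) → 2
  π[e,a](ρ[a/b](ρ[e/f](σ[b<3](S)))) → 2
  (R ∪ π[e,a](ρ[a/b](ρ[e/f](σ[b<3](S))))) → 8
  π[a]((R ∪ π[e,a](ρ[a/b](ρ[e/f](σ[b<3](S)))))) → 8
  ρ[g/a](π[a]((R ∪ π[e,a](ρ[a/b](ρ[e/f](σ[b<3](S))))))) → 8

|E| = 8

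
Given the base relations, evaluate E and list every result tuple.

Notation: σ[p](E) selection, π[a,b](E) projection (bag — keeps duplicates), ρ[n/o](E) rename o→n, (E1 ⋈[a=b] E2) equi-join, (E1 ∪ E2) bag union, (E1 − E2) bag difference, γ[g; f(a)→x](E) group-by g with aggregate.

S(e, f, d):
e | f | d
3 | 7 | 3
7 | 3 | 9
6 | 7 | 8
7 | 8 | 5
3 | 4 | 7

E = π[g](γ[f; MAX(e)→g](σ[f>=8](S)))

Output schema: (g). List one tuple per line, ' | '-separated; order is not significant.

Row counts bottom-up:
  S → 5
  σ[f>=8](S) → 1
  γ[f; MAX(e)→g](σ[f>=8](S)) → 1
  π[g](γ[f; MAX(e)→g](σ[f>=8](S))) → 1

== RESULT ==
g
7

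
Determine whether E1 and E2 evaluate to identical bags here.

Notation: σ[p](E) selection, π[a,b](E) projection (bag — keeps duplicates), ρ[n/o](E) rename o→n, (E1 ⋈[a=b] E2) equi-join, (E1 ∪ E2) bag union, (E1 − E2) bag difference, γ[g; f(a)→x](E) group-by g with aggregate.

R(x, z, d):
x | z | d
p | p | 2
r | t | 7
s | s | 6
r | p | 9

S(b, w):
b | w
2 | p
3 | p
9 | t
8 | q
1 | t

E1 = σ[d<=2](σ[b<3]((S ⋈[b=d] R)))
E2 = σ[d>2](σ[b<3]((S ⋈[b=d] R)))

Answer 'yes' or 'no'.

E1 subexpression sizes:
  S → 5
  R → 4
  (S ⋈[b=d] R) → 2
  σ[b<3]((S ⋈[b=d] R)) → 1
  σ[d<=2](σ[b<3]((S ⋈[b=d] R))) → 1
E2 subexpression sizes:
  S → 5
  R → 4
  (S ⋈[b=d] R) → 2
  σ[b<3]((S ⋈[b=d] R)) → 1
  σ[d>2](σ[b<3]((S ⋈[b=d] R))) → 0

E1 result:
b | w | x | z | d
2 | p | p | p | 2
E2 result:
b | w | x | z | d
(0 rows)
Witness: (2, 'p', 'p', 'p', 2) appears 1× in E1 but 0× in E2.

no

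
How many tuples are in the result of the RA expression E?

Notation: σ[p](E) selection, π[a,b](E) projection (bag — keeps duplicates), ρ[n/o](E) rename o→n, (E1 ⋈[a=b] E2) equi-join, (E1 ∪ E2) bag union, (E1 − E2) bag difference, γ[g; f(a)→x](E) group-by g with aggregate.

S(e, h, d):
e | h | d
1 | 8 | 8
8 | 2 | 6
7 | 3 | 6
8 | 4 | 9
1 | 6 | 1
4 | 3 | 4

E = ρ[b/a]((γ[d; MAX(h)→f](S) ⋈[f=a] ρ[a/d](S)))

Per-node cardinality:
  S → 6
  γ[d; MAX(h)→f](S) → 5
  S → 6
  ρ[a/d](S) → 6
  (γ[d; MAX(h)→f](S) ⋈[f=a] ρ[a/d](S)) → 4
  ρ[b/a]((γ[d; MAX(h)→f](S) ⋈[f=a] ρ[a/d](S))) → 4

|E| = 4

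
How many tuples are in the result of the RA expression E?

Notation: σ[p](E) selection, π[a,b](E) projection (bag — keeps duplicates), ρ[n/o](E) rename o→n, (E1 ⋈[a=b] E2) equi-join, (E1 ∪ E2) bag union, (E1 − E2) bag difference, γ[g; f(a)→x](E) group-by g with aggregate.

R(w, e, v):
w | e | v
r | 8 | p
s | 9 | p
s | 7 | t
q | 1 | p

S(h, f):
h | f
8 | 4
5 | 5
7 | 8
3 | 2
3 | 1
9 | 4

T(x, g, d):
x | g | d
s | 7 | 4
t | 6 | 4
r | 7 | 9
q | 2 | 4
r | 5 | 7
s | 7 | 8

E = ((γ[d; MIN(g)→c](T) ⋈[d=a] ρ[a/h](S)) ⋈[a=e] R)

Subexpression sizes:
  T → 6
  γ[d; MIN(g)→c](T) → 4
  S → 6
  ρ[a/h](S) → 6
  (γ[d; MIN(g)→c](T) ⋈[d=a] ρ[a/h](S)) → 3
  R → 4
  ((γ[d; MIN(g)→c](T) ⋈[d=a] ρ[a/h](S)) ⋈[a=e] R) → 3

|E| = 3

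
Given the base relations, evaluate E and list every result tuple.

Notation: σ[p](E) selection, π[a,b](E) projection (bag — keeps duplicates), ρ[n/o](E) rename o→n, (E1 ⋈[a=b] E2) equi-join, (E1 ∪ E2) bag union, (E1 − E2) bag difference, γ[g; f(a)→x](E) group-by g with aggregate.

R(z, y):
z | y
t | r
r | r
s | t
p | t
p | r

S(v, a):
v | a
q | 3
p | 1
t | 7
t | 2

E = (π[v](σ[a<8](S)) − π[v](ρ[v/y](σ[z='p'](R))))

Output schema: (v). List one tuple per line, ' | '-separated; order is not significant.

Stepwise |·|:
  S → 4
  σ[a<8](S) → 4
  π[v](σ[a<8](S)) → 4
  R → 5
  σ[z='p'](R) → 2
  ρ[v/y](σ[z='p'](R)) → 2
  π[v](ρ[v/y](σ[z='p'](R))) → 2
  (π[v](σ[a<8](S)) − π[v](ρ[v/y](σ[z='p'](R)))) → 3

== RESULT ==
v
p
q
t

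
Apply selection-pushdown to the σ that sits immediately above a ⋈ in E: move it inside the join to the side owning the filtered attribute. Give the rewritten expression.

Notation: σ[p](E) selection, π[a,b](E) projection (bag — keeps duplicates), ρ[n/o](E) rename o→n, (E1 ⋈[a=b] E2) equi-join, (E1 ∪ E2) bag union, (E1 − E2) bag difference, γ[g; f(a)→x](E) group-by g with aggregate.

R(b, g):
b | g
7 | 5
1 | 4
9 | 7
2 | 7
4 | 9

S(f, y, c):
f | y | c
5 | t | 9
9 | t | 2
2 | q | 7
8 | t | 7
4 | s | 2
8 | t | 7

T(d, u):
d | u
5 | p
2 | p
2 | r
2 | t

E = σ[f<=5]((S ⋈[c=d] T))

σ filters on f, owned by the left side.
E' = (σ[f<=5](S) ⋈[c=d] T)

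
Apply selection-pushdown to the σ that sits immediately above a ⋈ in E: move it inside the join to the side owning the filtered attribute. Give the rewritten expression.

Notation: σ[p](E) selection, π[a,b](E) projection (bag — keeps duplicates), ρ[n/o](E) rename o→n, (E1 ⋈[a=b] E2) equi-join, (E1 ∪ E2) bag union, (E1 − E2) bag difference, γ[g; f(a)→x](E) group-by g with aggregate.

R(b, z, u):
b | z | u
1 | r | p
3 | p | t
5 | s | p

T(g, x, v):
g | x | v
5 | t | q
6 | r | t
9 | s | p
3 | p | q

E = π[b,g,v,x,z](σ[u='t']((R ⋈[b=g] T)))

σ filters on u, owned by the left side.
E' = π[b,g,v,x,z]((σ[u='t'](R) ⋈[b=g] T))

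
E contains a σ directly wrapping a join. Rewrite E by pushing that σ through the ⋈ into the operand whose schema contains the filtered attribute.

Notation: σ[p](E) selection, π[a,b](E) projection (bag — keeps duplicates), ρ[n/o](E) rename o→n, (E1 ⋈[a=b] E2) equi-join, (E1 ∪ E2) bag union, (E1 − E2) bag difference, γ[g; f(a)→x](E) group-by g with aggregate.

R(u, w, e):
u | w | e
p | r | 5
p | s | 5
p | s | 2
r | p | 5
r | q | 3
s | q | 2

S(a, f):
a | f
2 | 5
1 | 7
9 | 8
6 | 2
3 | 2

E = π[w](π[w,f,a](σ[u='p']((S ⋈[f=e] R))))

σ filters on u, owned by the right side.
E' = π[w](π[w,f,a]((S ⋈[f=e] σ[u='p'](R))))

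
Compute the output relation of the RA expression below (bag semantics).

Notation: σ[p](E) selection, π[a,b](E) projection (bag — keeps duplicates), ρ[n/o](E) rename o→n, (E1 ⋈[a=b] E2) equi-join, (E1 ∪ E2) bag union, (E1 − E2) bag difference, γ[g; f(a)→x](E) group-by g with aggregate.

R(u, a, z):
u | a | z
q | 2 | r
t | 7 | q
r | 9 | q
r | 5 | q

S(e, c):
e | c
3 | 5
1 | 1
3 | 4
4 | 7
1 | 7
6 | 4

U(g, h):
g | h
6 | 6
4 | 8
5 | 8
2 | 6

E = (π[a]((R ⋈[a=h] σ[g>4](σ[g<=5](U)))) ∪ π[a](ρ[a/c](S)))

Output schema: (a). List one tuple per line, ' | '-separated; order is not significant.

Stepwise |·|:
  R → 4
  U → 4
  σ[g<=5](U) → 3
  σ[g>4](σ[g<=5](U)) → 1
  (R ⋈[a=h] σ[g>4](σ[g<=5](U))) → 0
  π[a]((R ⋈[a=h] σ[g>4](σ[g<=5](U)))) → 0
  S → 6
  ρ[a/c](S) → 6
  π[a](ρ[a/c](S)) → 6
  (π[a]((R ⋈[a=h] σ[g>4](σ[g<=5](U)))) ∪ π[a](ρ[a/c](S))) → 6

== RESULT ==
a
1
4
4
5
7
7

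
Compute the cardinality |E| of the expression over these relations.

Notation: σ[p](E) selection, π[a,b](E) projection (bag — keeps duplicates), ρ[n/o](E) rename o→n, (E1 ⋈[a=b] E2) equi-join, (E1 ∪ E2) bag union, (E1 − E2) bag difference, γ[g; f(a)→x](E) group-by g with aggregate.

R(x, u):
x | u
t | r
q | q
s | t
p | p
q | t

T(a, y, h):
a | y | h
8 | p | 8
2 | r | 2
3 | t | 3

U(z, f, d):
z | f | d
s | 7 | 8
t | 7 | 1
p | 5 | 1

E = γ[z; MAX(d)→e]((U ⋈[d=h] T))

Row counts bottom-up:
  U → 3
  T → 3
  (U ⋈[d=h] T) → 1
  γ[z; MAX(d)→e]((U ⋈[d=h] T)) → 1

|E| = 1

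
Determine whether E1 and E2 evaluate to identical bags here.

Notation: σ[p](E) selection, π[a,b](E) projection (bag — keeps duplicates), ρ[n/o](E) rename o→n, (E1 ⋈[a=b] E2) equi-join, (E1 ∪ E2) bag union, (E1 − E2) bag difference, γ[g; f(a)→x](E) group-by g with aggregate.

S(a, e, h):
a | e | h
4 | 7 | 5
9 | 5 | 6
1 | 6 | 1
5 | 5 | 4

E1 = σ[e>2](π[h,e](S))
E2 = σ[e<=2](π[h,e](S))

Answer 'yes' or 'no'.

E1 row counts bottom-up:
  S → 4
  π[h,e](S) → 4
  σ[e>2](π[h,e](S)) → 4
E2 row counts bottom-up:
  S → 4
  π[h,e](S) → 4
  σ[e<=2](π[h,e](S)) → 0

E1 result:
h | e
1 | 6
4 | 5
5 | 7
6 | 5
E2 result:
h | e
(0 rows)
Witness: (1, 6) appears 1× in E1 but 0× in E2.

no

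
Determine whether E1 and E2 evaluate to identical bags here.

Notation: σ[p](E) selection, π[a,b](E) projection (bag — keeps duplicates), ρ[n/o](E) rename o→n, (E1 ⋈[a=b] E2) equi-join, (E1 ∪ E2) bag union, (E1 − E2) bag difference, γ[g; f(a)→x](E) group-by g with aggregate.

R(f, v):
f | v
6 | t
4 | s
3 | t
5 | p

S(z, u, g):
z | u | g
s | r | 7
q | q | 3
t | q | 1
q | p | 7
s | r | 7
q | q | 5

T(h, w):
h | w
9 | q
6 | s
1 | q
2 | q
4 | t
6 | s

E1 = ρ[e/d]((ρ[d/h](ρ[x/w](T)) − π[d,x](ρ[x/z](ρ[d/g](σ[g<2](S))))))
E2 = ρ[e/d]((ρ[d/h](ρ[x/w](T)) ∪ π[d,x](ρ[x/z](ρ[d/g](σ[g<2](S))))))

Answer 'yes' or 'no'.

E1 per-node cardinality:
  T → 6
  ρ[x/w](T) → 6
  ρ[d/h](ρ[x/w](T)) → 6
  S → 6
  σ[g<2](S) → 1
  ρ[d/g](σ[g<2](S)) → 1
  ρ[x/z](ρ[d/g](σ[g<2](S))) → 1
  π[d,x](ρ[x/z](ρ[d/g](σ[g<2](S)))) → 1
  (ρ[d/h](ρ[x/w](T)) − π[d,x](ρ[x/z](ρ[d/g](σ[g<2](S))))) → 6
  ρ[e/d]((ρ[d/h](ρ[x/w](T)) − π[d,x](ρ[x/z](ρ[d/g](σ[g<2](S)))))) → 6
E2 per-node cardinality:
  T → 6
  ρ[x/w](T) → 6
  ρ[d/h](ρ[x/w](T)) → 6
  S → 6
  σ[g<2](S) → 1
  ρ[d/g](σ[g<2](S)) → 1
  ρ[x/z](ρ[d/g](σ[g<2](S))) → 1
  π[d,x](ρ[x/z](ρ[d/g](σ[g<2](S)))) → 1
  (ρ[d/h](ρ[x/w](T)) ∪ π[d,x](ρ[x/z](ρ[d/g](σ[g<2](S))))) → 7
  ρ[e/d]((ρ[d/h](ρ[x/w](T)) ∪ π[d,x](ρ[x/z](ρ[d/g](σ[g<2](S)))))) → 7

E1 result:
e | x
1 | q
2 | q
4 | t
6 | s
6 | s
9 | q
E2 result:
e | x
1 | q
1 | t
2 | q
4 | t
6 | s
6 | s
9 | q
Witness: (1, 't') appears 0× in E1 but 1× in E2.

no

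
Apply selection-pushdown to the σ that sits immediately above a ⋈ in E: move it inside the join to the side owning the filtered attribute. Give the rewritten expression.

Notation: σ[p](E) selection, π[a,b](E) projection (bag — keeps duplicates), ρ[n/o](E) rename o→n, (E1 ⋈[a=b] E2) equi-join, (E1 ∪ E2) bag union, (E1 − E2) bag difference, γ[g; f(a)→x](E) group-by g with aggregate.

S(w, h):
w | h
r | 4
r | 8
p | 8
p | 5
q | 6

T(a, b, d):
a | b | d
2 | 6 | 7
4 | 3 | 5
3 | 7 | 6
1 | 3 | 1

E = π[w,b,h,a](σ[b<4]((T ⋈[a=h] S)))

σ filters on b, owned by the left side.
E' = π[w,b,h,a]((σ[b<4](T) ⋈[a=h] S))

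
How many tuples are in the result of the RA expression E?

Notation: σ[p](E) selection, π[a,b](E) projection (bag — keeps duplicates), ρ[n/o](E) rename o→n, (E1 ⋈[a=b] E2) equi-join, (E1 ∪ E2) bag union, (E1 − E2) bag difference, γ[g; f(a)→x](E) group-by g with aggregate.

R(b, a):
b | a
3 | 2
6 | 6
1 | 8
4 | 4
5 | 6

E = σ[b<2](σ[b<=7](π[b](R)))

Subexpression sizes:
  R → 5
  π[b](R) → 5
  σ[b<=7](π[b](R)) → 5
  σ[b<2](σ[b<=7](π[b](R))) → 1

|E| = 1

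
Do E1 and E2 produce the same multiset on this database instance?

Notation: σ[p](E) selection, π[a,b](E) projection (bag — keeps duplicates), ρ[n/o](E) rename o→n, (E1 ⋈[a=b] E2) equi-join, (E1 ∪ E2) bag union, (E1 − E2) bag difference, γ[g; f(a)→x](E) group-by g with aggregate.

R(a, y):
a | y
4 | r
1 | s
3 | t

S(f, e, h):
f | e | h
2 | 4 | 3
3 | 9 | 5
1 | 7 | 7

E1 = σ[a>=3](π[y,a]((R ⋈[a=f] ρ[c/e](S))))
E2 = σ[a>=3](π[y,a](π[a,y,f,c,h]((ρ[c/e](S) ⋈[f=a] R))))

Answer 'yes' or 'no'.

E1 per-node cardinality:
  R → 3
  S → 3
  ρ[c/e](S) → 3
  (R ⋈[a=f] ρ[c/e](S)) → 2
  π[y,a]((R ⋈[a=f] ρ[c/e](S))) → 2
  σ[a>=3](π[y,a]((R ⋈[a=f] ρ[c/e](S)))) → 1
E2 per-node cardinality:
  S → 3
  ρ[c/e](S) → 3
  R → 3
  (ρ[c/e](S) ⋈[f=a] R) → 2
  π[a,y,f,c,h]((ρ[c/e](S) ⋈[f=a] R)) → 2
  π[y,a](π[a,y,f,c,h]((ρ[c/e](S) ⋈[f=a] R))) → 2
  σ[a>=3](π[y,a](π[a,y,f,c,h]((ρ[c/e](S) ⋈[f=a] R)))) → 1

E1 and E2 produce the same multiset:
y | a
t | 3

yes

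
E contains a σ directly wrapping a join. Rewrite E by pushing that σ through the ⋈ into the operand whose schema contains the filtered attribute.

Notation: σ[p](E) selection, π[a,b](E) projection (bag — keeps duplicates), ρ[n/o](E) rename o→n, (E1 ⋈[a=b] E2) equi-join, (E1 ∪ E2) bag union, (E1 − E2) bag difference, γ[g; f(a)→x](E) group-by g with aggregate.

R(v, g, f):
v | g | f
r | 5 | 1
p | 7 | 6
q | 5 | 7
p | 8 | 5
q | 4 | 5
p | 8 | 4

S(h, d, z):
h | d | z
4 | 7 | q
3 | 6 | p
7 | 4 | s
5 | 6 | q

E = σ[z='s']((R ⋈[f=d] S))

σ filters on z, owned by the right side.
E' = (R ⋈[f=d] σ[z='s'](S))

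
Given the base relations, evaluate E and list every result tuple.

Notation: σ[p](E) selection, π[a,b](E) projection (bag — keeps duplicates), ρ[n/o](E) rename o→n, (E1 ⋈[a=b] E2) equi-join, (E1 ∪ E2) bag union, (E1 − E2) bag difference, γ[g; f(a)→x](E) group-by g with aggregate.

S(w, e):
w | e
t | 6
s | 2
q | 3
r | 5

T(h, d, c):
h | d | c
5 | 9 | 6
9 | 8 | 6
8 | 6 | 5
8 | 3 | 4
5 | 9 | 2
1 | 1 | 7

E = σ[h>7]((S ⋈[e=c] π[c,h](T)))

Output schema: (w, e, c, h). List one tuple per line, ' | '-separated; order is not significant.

Row counts bottom-up:
  S → 4
  T → 6
  π[c,h](T) → 6
  (S ⋈[e=c] π[c,h](T)) → 4
  σ[h>7]((S ⋈[e=c] π[c,h](T))) → 2

== RESULT ==
w | e | c | h
r | 5 | 5 | 8
t | 6 | 6 | 9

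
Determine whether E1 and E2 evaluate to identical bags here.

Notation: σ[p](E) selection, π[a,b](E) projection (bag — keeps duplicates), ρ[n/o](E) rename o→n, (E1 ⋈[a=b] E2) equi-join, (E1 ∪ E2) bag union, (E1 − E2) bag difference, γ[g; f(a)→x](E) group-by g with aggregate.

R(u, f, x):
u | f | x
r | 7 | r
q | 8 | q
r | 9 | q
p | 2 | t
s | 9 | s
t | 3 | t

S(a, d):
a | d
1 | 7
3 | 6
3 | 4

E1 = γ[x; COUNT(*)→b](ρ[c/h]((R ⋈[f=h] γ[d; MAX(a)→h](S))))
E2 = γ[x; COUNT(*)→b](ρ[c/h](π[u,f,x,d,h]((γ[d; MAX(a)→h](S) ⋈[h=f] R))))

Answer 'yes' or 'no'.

E1 stepwise |·|:
  R → 6
  S → 3
  γ[d; MAX(a)→h](S) → 3
  (R ⋈[f=h] γ[d; MAX(a)→h](S)) → 2
  ρ[c/h]((R ⋈[f=h] γ[d; MAX(a)→h](S))) → 2
  γ[x; COUNT(*)→b](ρ[c/h]((R ⋈[f=h] γ[d; MAX(a)→h](S)))) → 1
E2 stepwise |·|:
  S → 3
  γ[d; MAX(a)→h](S) → 3
  R → 6
  (γ[d; MAX(a)→h](S) ⋈[h=f] R) → 2
  π[u,f,x,d,h]((γ[d; MAX(a)→h](S) ⋈[h=f] R)) → 2
  ρ[c/h](π[u,f,x,d,h]((γ[d; MAX(a)→h](S) ⋈[h=f] R))) → 2
  γ[x; COUNT(*)→b](ρ[c/h](π[u,f,x,d,h]((γ[d; MAX(a)→h](S) ⋈[h=f] R)))) → 1

E1 and E2 produce the same multiset:
x | b
t | 2

yes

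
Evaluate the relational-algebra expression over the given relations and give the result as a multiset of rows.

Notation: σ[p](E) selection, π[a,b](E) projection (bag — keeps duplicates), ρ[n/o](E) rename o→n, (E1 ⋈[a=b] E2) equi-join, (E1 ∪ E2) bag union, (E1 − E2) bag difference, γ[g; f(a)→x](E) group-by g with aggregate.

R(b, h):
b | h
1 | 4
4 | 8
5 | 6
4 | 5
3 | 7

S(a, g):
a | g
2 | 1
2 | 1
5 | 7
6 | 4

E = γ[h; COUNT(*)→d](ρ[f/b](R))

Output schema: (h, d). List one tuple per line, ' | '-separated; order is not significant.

Subexpression sizes:
  R → 5
  ρ[f/b](R) → 5
  γ[h; COUNT(*)→d](ρ[f/b](R)) → 5

== RESULT ==
h | d
4 | 1
5 | 1
6 | 1
7 | 1
8 | 1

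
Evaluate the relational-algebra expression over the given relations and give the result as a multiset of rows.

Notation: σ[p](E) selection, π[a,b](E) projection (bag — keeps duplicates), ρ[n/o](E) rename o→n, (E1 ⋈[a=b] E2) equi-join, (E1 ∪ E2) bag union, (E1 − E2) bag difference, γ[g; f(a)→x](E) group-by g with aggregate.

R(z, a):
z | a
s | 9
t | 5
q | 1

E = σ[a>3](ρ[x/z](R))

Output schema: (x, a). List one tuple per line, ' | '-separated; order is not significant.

Per-node cardinality:
  R → 3
  ρ[x/z](R) → 3
  σ[a>3](ρ[x/z](R)) → 2

== RESULT ==
x | a
s | 9
t | 5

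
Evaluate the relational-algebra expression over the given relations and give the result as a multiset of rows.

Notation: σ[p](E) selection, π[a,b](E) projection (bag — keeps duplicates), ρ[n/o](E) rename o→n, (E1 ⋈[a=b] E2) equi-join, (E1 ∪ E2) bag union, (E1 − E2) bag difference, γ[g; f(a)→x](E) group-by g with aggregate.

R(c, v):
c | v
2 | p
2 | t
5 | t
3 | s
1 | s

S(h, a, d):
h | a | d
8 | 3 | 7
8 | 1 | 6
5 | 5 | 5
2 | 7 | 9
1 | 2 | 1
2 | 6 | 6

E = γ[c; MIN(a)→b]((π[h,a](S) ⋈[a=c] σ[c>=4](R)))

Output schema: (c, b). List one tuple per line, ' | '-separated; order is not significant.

Per-node cardinality:
  S → 6
  π[h,a](S) → 6
  R → 5
  σ[c>=4](R) → 1
  (π[h,a](S) ⋈[a=c] σ[c>=4](R)) → 1
  γ[c; MIN(a)→b]((π[h,a](S) ⋈[a=c] σ[c>=4](R))) → 1

== RESULT ==
c | b
5 | 5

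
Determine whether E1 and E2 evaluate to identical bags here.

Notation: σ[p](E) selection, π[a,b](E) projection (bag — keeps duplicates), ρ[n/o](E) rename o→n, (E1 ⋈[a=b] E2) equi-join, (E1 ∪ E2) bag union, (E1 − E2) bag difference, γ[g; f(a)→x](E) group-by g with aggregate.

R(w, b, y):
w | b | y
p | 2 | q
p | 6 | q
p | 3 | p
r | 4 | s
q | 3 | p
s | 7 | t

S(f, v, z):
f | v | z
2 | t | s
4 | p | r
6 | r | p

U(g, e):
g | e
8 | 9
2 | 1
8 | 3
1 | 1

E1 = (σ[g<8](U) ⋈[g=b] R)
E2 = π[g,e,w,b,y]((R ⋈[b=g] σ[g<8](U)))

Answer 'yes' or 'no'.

E1 stepwise |·|:
  U → 4
  σ[g<8](U) → 2
  R → 6
  (σ[g<8](U) ⋈[g=b] R) → 1
E2 stepwise |·|:
  R → 6
  U → 4
  σ[g<8](U) → 2
  (R ⋈[b=g] σ[g<8](U)) → 1
  π[g,e,w,b,y]((R ⋈[b=g] σ[g<8](U))) → 1

E1 and E2 produce the same multiset:
g | e | w | b | y
2 | 1 | p | 2 | q

yes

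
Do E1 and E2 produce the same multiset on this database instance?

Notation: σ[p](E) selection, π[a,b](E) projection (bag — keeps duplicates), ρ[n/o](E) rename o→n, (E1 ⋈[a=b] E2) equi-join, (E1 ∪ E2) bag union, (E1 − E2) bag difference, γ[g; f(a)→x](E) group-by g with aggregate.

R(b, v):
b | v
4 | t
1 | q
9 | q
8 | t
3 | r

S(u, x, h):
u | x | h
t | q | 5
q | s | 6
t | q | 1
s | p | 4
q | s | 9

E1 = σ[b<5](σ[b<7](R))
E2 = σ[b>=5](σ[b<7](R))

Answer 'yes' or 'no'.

E1 subexpression sizes:
  R → 5
  σ[b<7](R) → 3
  σ[b<5](σ[b<7](R)) → 3
E2 subexpression sizes:
  R → 5
  σ[b<7](R) → 3
  σ[b>=5](σ[b<7](R)) → 0

E1 result:
b | v
1 | q
3 | r
4 | t
E2 result:
b | v
(0 rows)
Witness: (4, 't') appears 1× in E1 but 0× in E2.

no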